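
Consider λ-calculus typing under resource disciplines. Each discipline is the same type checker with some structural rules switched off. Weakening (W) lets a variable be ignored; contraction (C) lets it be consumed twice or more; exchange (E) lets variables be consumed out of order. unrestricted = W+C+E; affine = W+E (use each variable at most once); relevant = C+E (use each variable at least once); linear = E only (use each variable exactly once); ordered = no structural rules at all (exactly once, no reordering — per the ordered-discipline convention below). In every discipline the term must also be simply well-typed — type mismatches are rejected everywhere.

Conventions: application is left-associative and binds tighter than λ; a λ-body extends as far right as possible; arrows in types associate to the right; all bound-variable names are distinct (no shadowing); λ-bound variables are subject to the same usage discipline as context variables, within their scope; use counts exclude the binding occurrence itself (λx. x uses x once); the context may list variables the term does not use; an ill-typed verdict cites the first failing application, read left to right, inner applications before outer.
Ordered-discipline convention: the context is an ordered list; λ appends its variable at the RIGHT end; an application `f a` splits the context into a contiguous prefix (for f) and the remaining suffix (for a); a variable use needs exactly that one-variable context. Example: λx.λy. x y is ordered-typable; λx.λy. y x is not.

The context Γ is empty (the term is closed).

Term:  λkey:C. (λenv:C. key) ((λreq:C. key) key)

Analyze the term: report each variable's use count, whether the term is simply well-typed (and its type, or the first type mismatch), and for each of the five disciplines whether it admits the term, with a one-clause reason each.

counts: key (bound) ×3, env (bound) ×0, req (bound) ×0
order of uses: key, key, key
typing: ✓ — C → C
ordered: ✗ — repeated use of key ×3; env, req never used (weakening)
linear: ✗ — repeated use of key ×3; env, req never used (weakening)
affine: ✗ — repeated use of key ×3
relevant: ✗ — env, req never used (weakening)
unrestricted: ✓ — type-checks (C → C) and nothing is barred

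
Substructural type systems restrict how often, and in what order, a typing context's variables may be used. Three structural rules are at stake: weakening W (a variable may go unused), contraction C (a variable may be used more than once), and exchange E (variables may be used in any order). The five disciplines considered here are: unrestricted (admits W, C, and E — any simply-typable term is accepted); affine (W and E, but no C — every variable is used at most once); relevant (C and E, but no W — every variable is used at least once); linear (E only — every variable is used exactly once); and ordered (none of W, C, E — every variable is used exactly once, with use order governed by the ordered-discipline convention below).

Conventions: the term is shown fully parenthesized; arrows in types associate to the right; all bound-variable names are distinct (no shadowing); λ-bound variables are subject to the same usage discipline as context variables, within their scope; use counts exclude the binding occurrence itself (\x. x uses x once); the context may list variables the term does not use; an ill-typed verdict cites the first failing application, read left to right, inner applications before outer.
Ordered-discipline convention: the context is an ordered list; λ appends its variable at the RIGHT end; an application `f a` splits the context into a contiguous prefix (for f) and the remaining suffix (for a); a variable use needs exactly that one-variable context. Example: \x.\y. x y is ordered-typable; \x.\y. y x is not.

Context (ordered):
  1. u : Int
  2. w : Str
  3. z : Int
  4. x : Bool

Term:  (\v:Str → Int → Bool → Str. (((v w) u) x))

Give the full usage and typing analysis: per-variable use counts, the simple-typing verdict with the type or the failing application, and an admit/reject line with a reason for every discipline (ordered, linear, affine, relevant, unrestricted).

variable uses: u ×1, w ×1, z ×0, x ×1, v [bound] ×1
order of uses: v, w, u, x
typing: the term checks, with type (Str → Int → Bool → Str) → Str
ordered: ✗ — needs weakening: z unused
linear: ✗ — needs weakening: z unused
affine: ✓ — at most one use each (u, w, z, x, v)
relevant: ✗ — needs weakening: z unused
unrestricted: ✓ — typability at (Str → Int → Bool → Str) → Str is all that's needed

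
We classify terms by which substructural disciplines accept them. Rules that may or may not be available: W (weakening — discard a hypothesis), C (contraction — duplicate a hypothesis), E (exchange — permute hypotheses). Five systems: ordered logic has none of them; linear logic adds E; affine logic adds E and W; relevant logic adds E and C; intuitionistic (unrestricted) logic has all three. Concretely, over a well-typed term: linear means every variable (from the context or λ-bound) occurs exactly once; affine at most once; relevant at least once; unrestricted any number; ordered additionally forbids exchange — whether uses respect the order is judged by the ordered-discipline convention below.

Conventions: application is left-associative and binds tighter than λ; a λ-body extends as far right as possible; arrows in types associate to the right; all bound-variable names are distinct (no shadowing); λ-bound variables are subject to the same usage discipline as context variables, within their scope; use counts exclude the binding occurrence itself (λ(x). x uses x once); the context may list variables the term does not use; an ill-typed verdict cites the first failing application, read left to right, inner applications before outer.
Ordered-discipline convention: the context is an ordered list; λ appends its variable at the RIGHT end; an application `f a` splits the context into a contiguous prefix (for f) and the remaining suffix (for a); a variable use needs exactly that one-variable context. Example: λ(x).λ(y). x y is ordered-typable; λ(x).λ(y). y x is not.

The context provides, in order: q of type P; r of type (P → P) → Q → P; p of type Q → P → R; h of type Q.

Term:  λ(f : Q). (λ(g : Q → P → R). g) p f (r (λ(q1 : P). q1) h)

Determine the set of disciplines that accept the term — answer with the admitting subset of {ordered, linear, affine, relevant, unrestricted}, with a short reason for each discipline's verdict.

admitting disciplines: affine, unrestricted
variable uses: q: 0×, r: 1×, p: 1×, h: 1×, f (λ-bound): 1×, g (λ-bound): 1×, q1 (λ-bound): 1×
use order (left to right): g, p, f, r, q1, h
typing: well-typed at Q → R
ordered ✗ (q left unused)
linear ✗ (q left unused)
affine ✓ (at most one use each (q, r, p, h, f, g, q1))
relevant ✗ (q left unused)
unrestricted ✓ (simply typable at Q → R; W, C, E all held)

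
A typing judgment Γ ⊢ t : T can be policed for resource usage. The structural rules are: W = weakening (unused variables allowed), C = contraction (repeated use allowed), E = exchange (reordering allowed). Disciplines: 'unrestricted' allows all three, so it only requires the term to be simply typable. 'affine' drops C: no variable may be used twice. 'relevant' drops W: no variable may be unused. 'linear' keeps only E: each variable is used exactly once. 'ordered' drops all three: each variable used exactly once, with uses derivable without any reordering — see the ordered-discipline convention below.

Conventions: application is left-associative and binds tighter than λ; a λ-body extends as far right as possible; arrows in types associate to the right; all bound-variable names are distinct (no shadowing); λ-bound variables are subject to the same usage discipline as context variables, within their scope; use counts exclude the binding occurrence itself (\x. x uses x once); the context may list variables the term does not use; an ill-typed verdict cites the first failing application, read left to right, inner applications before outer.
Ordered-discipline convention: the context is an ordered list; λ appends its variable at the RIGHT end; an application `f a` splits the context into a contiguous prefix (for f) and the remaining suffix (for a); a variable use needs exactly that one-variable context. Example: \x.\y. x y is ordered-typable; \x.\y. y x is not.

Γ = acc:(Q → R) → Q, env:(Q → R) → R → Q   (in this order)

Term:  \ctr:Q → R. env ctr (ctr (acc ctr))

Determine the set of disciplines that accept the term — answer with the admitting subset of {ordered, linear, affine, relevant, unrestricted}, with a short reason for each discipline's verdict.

admitted in: relevant, unrestricted
variable uses: acc: 1; env: 1; ctr [bound]: 3
uses in reading order: env, ctr, ctr, acc, ctr
typing: ✓ — (Q → R) → Q
ordered: ✗ — needs contraction — ctr ×3
linear: ✗ — needs contraction — ctr ×3
affine: ✗ — needs contraction — ctr ×3
relevant: ✓ — at least one use each (acc, env, ctr)
unrestricted: ✓ — type-checks ((Q → R) → Q) and nothing is barred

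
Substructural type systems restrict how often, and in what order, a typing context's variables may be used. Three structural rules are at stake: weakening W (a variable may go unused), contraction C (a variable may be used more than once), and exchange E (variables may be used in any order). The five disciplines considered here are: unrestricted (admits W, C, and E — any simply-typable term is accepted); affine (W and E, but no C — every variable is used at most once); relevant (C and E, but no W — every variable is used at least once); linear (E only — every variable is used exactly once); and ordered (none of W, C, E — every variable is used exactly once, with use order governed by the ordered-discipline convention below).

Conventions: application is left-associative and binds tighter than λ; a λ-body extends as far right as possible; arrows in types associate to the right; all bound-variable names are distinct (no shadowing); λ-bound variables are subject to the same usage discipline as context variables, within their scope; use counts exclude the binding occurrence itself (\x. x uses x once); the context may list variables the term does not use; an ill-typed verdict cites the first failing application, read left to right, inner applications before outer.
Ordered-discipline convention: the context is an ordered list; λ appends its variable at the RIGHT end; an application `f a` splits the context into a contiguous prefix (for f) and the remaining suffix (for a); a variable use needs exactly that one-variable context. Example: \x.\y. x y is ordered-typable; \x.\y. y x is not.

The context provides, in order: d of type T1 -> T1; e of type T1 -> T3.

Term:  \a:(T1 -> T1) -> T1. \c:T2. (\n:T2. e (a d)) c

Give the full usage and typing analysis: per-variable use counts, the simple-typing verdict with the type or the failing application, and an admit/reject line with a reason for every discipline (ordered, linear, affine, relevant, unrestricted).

use counts: d=1, e=1, a (bound)=1, c (bound)=1, n (bound)=0
left-to-right use order: e, a, d, c
typing: well-typed at ((T1 -> T1) -> T1) -> T2 -> T3
ordered: ✗, needs weakening: n unused
linear: ✗, needs weakening: n unused
affine: ✓, d, e, a, c, n: no repeats, contraction unneeded
relevant: ✗, needs weakening: n unused
unrestricted: ✓, type-checks (((T1 -> T1) -> T1) -> T2 -> T3) and nothing is barred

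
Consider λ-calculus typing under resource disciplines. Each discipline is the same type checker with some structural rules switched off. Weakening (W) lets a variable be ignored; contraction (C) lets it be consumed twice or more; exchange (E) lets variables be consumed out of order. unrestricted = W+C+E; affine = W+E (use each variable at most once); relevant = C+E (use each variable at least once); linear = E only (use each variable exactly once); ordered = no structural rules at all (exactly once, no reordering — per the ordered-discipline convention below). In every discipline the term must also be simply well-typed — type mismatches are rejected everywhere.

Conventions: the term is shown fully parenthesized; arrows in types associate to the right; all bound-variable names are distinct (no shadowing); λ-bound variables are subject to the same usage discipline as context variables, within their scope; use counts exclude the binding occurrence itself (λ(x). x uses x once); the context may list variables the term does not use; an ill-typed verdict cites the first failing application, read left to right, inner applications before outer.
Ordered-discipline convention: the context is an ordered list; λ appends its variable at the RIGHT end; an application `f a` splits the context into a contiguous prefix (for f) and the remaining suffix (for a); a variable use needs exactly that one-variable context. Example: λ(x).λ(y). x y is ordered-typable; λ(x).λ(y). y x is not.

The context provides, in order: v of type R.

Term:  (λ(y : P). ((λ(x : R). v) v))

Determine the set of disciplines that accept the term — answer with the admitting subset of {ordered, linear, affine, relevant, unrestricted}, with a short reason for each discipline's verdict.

accepted by: unrestricted
usage: v ×2, y (bound) ×0, x (bound) ×0
uses in reading order: v, v
typing: the term checks, with type P -> R
ordered: ✗, v ×2 used more than once (contraction); y, x left unused
linear: ✗, v ×2 used more than once (contraction); y, x left unused
affine: ✗, v ×2 used more than once (contraction)
relevant: ✗, y, x left unused
unrestricted: ✓, type-checks (P -> R) and nothing is barred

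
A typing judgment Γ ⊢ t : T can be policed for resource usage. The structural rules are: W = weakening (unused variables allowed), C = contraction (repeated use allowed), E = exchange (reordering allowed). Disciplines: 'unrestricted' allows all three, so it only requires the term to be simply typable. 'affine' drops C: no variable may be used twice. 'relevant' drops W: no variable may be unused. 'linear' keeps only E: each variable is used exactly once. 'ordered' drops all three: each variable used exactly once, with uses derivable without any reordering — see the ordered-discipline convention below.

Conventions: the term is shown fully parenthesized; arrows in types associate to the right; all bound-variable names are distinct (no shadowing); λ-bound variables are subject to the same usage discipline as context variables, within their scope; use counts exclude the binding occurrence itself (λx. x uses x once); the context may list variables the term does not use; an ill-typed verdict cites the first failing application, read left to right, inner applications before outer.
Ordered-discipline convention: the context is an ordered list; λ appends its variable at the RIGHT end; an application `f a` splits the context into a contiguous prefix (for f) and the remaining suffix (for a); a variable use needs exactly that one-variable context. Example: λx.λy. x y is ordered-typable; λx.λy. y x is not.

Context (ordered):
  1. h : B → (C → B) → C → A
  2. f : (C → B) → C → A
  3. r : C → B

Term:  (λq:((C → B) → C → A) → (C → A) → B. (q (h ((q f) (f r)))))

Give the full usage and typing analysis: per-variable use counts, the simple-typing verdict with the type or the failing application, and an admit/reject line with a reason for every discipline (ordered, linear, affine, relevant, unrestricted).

usage: h ×1, f ×2, r ×1, q [bound] ×2
order of uses: q, h, q, f, f, r
typing: well-typed — term : (((C → B) → C → A) → (C → A) → B) → (C → A) → B
ordered ✗ (f ×2, q ×2 used more than once (contraction))
linear ✗ (f ×2, q ×2 used more than once (contraction))
affine ✗ (f ×2, q ×2 used more than once (contraction))
relevant ✓ (at least one use each (h, f, r, q))
unrestricted ✓ (well-typed at (((C → B) → C → A) → (C → A) → B) → (C → A) → B; no restrictions here)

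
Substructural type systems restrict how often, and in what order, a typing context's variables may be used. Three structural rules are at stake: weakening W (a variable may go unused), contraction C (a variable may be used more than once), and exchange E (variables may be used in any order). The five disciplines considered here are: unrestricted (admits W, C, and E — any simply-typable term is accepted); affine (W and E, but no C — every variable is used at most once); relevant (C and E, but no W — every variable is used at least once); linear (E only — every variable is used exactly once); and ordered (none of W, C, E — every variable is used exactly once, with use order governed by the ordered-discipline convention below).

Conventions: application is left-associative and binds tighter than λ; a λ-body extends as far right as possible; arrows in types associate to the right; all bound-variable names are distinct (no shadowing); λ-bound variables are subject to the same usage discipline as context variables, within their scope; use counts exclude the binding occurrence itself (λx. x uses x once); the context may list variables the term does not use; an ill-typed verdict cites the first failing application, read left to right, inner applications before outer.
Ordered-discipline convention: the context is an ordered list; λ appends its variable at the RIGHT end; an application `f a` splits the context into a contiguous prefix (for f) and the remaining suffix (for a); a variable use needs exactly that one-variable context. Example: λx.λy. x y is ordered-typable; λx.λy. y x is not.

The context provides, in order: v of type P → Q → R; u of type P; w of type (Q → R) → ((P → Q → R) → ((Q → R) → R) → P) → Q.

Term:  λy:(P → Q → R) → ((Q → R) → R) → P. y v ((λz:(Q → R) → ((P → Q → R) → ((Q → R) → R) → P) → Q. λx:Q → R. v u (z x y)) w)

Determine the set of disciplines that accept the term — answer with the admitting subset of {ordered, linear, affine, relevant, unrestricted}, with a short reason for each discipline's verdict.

admitting disciplines: relevant, unrestricted
usage: v: 2; u: 1; w: 1; y (bound): 2; z (bound): 1; x (bound): 1
order of uses: y, v, v, u, z, x, y, w
typing: the term checks, with type ((P → Q → R) → ((Q → R) → R) → P) → P
ordered: ✗, needs contraction — v ×2, y ×2
linear: ✗, needs contraction — v ×2, y ×2
affine: ✗, needs contraction — v ×2, y ×2
relevant: ✓, none of v, u, w, y, z, x goes unused
unrestricted: ✓, typability at ((P → Q → R) → ((Q → R) → R) → P) → P is all that's needed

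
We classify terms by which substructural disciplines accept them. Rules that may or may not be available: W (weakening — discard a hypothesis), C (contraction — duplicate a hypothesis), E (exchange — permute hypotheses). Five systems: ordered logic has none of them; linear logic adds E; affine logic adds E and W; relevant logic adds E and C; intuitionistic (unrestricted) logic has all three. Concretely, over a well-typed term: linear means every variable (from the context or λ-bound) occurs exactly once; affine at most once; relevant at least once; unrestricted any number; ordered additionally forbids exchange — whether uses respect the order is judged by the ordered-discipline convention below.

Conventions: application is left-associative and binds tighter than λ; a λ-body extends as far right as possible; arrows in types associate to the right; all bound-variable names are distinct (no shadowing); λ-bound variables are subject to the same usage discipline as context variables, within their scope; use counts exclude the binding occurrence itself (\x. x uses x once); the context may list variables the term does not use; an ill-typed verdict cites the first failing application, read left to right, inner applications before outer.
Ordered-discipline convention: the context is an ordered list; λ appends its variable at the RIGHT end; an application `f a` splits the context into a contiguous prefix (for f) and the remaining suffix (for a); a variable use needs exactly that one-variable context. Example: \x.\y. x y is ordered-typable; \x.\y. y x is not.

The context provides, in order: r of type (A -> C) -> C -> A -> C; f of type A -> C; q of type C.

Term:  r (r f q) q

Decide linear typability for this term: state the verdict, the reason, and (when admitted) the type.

no — needs contraction — r ×2, q ×2
usage: r: 2, f: 1, q: 2
order of uses: r, r, f, q, q
typing: ✓ — A -> C
across the five disciplines: ordered ✗ | linear ✗ | affine ✗ | relevant ✓ | unrestricted ✓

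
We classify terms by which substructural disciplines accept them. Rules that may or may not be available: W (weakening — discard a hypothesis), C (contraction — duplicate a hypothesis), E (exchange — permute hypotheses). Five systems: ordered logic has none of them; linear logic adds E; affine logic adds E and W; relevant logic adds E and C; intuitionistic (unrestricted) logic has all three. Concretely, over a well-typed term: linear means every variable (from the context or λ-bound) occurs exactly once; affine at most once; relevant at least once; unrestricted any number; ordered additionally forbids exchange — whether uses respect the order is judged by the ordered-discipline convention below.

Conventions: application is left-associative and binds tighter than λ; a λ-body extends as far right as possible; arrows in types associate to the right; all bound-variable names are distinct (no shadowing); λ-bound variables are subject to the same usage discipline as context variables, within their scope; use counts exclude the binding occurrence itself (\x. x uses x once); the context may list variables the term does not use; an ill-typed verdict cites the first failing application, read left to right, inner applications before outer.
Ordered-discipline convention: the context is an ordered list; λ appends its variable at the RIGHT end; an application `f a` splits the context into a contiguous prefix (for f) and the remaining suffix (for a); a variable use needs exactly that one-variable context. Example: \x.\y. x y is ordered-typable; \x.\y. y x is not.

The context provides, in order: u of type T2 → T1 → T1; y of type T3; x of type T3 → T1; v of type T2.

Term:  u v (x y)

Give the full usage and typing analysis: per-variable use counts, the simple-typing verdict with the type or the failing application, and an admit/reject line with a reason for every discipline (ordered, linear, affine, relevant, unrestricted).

usage: u ×1, y ×1, x ×1, v ×1
order of uses: u, v, x, y
typing: well-typed at T1
ordered ✗ (use order u, v, x, y needs exchange)
linear ✓ (each of u, y, x, v used exactly once)
affine ✓ (none of u, y, x, v used more than once)
relevant ✓ (at least one use each (u, y, x, v))
unrestricted ✓ (typability at T1 is all that's needed)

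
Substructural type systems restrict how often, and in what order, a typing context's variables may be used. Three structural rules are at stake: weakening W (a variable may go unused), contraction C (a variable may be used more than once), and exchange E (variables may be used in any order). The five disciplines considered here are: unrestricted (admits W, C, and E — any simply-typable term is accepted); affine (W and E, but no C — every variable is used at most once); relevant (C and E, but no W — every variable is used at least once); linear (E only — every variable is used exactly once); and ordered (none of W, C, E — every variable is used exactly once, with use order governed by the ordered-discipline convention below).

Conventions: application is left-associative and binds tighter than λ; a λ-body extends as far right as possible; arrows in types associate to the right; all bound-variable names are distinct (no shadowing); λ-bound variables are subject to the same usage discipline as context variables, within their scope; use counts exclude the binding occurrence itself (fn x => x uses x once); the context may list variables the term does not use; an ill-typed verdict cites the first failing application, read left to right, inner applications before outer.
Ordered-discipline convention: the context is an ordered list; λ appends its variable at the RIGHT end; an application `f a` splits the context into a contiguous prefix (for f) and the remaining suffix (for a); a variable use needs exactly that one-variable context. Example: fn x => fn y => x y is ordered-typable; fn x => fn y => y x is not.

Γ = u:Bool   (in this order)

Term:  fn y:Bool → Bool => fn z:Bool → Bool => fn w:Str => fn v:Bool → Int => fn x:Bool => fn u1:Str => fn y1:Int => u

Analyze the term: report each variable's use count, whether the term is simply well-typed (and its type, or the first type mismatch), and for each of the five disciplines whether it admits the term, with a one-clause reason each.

use counts: u: 1, y (λ-bound): 0, z (λ-bound): 0, w (λ-bound): 0, v (λ-bound): 0, x (λ-bound): 0, u1 (λ-bound): 0, y1 (λ-bound): 0
left-to-right use order: u
typing: ✓ — (Bool → Bool) → (Bool → Bool) → Str → (Bool → Int) → Bool → Str → Int → Bool
ordered: ✗, y, z, w, v, x, u1, y1 left unused
linear: ✗, y, z, w, v, x, u1, y1 left unused
affine: ✓, u, y, z, w, v, x, u1, y1: no repeats, contraction unneeded
relevant: ✗, y, z, w, v, x, u1, y1 left unused
unrestricted: ✓, type-checks ((Bool → Bool) → (Bool → Bool) → Str → (Bool → Int) → Bool → Str → Int → Bool) and nothing is barred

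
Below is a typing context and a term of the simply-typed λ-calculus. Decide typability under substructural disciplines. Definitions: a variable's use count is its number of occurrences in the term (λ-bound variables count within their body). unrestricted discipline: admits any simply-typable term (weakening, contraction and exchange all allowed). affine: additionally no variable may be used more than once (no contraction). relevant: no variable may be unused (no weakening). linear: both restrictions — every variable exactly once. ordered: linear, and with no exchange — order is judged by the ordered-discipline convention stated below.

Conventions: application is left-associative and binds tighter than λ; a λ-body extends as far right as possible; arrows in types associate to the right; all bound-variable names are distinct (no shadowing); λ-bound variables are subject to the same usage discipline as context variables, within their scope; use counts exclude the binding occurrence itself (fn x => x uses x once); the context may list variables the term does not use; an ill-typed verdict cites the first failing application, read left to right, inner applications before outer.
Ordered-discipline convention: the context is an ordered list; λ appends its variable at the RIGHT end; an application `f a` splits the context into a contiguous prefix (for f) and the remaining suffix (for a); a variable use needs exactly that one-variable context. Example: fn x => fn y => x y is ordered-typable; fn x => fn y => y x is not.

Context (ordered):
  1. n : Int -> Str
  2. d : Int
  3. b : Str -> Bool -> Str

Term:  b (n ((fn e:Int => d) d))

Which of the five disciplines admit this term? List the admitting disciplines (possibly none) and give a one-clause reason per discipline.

admitting disciplines: unrestricted
counts: n: 1, d: 2, b: 1, e [bound]: 0
order of uses: b, n, d, d
typing: well-typed at Bool -> Str
ordered ✗ (d ×2 used more than once (contraction); unused: e — weakening required)
linear ✗ (d ×2 used more than once (contraction); unused: e — weakening required)
affine ✗ (d ×2 used more than once (contraction))
relevant ✗ (unused: e — weakening required)
unrestricted ✓ (typability at Bool -> Str is all that's needed)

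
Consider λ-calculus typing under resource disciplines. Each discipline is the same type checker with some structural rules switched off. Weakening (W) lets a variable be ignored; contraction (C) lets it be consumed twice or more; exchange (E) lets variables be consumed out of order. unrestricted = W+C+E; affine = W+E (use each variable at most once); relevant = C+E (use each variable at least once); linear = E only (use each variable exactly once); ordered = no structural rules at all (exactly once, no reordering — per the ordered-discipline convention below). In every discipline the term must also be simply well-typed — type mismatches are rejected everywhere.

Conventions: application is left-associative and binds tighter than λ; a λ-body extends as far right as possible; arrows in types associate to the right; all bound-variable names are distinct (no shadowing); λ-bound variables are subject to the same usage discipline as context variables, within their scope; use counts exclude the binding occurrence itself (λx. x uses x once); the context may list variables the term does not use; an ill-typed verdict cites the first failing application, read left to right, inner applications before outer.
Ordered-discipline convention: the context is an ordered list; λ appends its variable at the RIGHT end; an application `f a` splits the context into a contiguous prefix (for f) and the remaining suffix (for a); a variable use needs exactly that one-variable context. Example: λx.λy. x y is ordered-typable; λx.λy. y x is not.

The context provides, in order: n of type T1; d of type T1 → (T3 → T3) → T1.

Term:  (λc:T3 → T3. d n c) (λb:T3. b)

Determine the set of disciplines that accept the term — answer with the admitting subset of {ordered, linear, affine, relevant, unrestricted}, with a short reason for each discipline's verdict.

admitted in: linear, affine, relevant, unrestricted
variable uses: n: 1; d: 1; c (bound): 1; b (bound): 1
left-to-right use order: d, n, c, b
typing: ✓ — T1
ordered: ✗, no contiguous prefix/suffix split fits d, n, c, b
linear: ✓, exactly-once usage across n, d, c, b
affine: ✓, at most one use each (n, d, c, b)
relevant: ✓, n, d, c, b: all used, weakening unneeded
unrestricted: ✓, typability at T1 is all that's needed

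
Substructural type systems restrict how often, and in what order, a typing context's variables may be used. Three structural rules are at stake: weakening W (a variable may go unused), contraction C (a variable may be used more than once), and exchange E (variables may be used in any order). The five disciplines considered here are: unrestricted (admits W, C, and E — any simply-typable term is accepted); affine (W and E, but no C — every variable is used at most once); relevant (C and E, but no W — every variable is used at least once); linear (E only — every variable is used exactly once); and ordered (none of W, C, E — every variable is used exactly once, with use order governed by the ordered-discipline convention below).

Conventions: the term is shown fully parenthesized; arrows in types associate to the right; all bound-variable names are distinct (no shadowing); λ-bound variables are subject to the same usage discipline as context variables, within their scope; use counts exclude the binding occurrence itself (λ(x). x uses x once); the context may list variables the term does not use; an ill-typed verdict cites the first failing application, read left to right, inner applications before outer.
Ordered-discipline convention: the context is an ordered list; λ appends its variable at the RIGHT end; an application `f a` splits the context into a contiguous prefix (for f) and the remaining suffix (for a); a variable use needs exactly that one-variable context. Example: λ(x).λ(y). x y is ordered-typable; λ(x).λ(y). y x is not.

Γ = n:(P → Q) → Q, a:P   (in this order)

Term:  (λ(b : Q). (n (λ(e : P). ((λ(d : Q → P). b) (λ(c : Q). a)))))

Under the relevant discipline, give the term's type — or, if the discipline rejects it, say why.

not well-typed under relevant — e, d, c never used (weakening)
variable uses: n: 1, a: 1, b [bound]: 1, e [bound]: 0, d [bound]: 0, c [bound]: 0
left-to-right use order: n, b, a
typing: the term checks, with type Q → Q
across the five disciplines: ordered ✗, linear ✗, affine ✓, relevant ✗, unrestricted ✓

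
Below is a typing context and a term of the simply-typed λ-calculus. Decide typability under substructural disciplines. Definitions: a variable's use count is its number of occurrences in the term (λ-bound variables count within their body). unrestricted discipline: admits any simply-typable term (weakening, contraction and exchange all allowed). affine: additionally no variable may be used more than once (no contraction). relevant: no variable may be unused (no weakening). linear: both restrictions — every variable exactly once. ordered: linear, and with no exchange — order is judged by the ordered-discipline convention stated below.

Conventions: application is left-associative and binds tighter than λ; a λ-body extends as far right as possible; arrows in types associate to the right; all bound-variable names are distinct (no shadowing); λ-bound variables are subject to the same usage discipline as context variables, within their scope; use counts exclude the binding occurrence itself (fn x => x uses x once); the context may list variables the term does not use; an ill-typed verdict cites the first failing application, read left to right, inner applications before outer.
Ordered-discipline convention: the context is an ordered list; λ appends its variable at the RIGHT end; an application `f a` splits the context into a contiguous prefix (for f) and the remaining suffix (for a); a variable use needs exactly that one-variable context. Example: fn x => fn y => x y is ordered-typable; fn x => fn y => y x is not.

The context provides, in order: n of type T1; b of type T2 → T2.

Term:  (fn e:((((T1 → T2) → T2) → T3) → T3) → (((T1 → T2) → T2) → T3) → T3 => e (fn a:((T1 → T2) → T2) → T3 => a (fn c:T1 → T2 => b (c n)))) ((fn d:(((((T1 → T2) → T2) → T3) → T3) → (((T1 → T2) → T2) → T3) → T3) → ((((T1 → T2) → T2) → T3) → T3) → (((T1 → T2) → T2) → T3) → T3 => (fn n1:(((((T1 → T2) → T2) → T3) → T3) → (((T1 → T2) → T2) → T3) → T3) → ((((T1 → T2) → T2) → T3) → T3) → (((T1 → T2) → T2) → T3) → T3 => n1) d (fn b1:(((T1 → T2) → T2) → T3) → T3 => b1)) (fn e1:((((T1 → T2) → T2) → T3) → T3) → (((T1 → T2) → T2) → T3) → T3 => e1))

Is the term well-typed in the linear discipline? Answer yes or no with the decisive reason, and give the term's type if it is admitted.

yes — exactly-once usage across n, b, e, a, c, d, n1, b1, e1; term : (((T1 → T2) → T2) → T3) → T3
use counts: n: 1×, b: 1×, e [bound]: 1×, a [bound]: 1×, c [bound]: 1×, d [bound]: 1×, n1 [bound]: 1×, b1 [bound]: 1×, e1 [bound]: 1×
left-to-right use order: e, a, b, c, n, n1, d, b1, e1
typing: well-typed at (((T1 → T2) → T2) → T3) → T3
across the five disciplines: ordered ✗; linear ✓; affine ✓; relevant ✓; unrestricted ✓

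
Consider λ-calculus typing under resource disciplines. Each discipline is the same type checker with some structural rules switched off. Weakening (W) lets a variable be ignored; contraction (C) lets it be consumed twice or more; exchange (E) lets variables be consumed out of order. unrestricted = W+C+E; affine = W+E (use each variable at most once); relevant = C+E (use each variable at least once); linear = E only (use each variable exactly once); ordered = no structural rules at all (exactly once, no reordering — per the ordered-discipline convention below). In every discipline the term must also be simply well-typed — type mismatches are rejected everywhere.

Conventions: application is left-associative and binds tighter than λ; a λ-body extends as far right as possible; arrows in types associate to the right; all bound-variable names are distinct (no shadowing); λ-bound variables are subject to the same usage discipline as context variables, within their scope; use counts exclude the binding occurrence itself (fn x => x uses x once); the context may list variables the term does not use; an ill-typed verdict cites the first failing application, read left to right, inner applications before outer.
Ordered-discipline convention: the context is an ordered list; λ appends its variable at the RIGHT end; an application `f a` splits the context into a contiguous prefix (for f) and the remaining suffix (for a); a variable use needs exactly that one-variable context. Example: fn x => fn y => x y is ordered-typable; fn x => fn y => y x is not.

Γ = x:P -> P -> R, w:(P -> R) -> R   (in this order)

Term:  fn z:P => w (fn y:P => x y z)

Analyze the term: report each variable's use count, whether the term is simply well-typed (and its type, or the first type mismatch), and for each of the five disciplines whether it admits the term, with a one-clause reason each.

counts: x ×1; w ×1; z [bound] ×1; y [bound] ×1
left-to-right use order: w, x, y, z
typing: the term checks, with type P -> R
ordered ✗ (no contiguous prefix/suffix split fits w, x, y, z)
linear ✓ (exactly-once usage across x, w, z, y)
affine ✓ (none of x, w, z, y used more than once)
relevant ✓ (none of x, w, z, y goes unused)
unrestricted ✓ (simply typable at P -> R; W, C, E all held)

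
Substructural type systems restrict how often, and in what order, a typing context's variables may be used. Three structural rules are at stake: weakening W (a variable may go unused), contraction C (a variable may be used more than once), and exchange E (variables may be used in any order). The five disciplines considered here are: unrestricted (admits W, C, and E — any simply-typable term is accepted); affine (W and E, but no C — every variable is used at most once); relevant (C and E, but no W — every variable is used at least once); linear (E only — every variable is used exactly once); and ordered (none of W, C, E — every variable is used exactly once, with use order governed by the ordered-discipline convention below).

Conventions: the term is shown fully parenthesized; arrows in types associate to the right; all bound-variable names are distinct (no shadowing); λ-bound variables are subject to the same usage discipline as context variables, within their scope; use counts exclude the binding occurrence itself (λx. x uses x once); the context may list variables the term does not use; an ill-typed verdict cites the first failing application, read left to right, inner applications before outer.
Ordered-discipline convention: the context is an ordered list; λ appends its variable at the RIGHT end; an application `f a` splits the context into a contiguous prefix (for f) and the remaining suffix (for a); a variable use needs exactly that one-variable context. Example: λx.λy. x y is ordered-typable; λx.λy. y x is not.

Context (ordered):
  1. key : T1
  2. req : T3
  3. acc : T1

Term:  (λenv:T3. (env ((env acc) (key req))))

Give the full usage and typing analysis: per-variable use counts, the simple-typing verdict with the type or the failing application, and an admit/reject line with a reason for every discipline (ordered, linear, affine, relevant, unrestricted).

variable uses: key: 1×, req: 1×, acc: 1×, env (λ-bound): 2×
left-to-right use order: env, env, acc, key, req
typing: ill-typed: applying a non-function (T3)
ordered: ✗ — a type mismatch blocks all five
linear: ✗ — the type mismatch rejects it
affine: ✗ — not simply typable
relevant: ✗ — fails simple typing
unrestricted: ✗ — a type mismatch blocks all five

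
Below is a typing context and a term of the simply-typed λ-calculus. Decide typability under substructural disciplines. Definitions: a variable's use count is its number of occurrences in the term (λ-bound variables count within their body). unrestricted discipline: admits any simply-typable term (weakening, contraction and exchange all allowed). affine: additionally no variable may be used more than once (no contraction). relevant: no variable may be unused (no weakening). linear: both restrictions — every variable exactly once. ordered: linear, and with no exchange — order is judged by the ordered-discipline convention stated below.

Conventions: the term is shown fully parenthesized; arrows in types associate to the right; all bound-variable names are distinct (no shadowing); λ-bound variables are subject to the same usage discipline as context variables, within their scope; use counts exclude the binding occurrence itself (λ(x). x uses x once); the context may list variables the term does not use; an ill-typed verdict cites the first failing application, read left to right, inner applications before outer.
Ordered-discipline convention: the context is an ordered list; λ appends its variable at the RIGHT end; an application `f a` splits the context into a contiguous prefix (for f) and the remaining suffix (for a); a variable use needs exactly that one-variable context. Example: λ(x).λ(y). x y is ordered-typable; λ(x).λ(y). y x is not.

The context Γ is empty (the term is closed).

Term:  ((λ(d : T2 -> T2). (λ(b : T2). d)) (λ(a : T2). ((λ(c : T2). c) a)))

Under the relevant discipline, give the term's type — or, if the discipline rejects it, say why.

not well-typed under relevant — unused: b — weakening required
usage: d (λ-bound): 1, b (λ-bound): 0, a (λ-bound): 1, c (λ-bound): 1
use order (left to right): d, c, a
typing: the term checks, with type T2 -> T2 -> T2
all disciplines: ordered ✗; linear ✗; affine ✓; relevant ✗; unrestricted ✓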